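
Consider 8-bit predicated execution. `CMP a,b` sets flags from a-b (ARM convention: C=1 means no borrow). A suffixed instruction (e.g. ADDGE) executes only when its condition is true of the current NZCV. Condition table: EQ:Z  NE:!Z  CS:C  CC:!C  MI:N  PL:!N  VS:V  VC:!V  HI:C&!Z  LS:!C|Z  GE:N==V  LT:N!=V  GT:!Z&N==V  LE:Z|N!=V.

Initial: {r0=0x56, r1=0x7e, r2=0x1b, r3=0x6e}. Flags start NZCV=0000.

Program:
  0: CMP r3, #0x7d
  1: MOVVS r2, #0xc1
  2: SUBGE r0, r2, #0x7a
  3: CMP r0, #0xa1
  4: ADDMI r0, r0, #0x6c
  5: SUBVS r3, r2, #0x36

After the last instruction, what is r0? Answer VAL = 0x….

VAL = 0xc2

0: ✓ CMP  NZCV=1000
1: · MOVVS
2: · SUBGE
3: ✓ CMP  NZCV=1001
4: ✓ ADDMI  r0←0xc2
5: ✓ SUBVS  r3←0xe5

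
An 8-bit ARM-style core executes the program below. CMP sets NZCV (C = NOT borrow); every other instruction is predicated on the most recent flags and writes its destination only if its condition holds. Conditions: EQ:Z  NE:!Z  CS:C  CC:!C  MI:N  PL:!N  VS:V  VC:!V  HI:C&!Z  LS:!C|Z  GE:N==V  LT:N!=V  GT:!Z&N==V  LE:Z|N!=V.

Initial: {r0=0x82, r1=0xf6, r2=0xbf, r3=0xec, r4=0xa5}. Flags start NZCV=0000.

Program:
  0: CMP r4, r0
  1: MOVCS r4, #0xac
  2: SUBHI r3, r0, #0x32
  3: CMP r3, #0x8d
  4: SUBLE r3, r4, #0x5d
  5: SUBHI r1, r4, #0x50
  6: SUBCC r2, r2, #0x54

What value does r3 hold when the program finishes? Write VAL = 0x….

0: ✓ CMP  NZCV=0010
1: ✓ MOVCS  r4←0xac
2: ✓ SUBHI  r3←0x50
3: ✓ CMP  NZCV=1001
4: · SUBLE
5: · SUBHI
6: ✓ SUBCC  r2←0x6b

VAL = 0x50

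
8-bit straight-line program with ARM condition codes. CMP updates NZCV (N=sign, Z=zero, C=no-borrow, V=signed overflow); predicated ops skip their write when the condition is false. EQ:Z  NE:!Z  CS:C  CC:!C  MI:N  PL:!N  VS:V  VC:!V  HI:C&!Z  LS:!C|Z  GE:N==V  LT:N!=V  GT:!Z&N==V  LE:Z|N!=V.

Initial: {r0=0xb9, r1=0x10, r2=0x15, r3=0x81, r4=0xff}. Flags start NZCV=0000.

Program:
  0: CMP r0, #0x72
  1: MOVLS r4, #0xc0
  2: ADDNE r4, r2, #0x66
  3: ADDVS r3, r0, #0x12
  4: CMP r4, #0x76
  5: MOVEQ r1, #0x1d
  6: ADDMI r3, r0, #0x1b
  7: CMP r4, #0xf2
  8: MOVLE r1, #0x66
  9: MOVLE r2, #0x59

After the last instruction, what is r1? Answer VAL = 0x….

VAL = 0x10

[0] flags=0011 → (cmp)
[1] flags=0011 LS?F → skip
[2] flags=0011 NE?T → r4=0x7b
[3] flags=0011 VS?T → r3=0xcb
[4] flags=0010 → (cmp)
[5] flags=0010 EQ?F → skip
[6] flags=0010 MI?F → skip
[7] flags=1001 → (cmp)
[8] flags=1001 LE?F → skip
[9] flags=1001 LE?F → skip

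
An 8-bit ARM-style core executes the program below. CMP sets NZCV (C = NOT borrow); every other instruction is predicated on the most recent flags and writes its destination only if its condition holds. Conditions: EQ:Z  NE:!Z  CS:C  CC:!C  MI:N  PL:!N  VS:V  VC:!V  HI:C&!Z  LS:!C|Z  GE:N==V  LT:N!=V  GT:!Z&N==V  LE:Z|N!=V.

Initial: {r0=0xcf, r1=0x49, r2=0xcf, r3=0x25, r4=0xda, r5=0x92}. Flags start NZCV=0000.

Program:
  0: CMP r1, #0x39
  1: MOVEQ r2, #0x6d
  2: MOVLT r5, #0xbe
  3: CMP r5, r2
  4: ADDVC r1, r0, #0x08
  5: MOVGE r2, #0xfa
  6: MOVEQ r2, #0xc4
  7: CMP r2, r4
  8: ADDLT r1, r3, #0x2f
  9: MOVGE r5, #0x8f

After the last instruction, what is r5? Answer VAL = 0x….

[0] flags=0010 → (cmp)
[1] flags=0010 EQ?F → skip
[2] flags=0010 LT?F → skip
[3] flags=1000 → (cmp)
[4] flags=1000 VC?T → r1=0xd7
[5] flags=1000 GE?F → skip
[6] flags=1000 EQ?F → skip
[7] flags=1000 → (cmp)
[8] flags=1000 LT?T → r1=0x54
[9] flags=1000 GE?F → skip

VAL = 0x92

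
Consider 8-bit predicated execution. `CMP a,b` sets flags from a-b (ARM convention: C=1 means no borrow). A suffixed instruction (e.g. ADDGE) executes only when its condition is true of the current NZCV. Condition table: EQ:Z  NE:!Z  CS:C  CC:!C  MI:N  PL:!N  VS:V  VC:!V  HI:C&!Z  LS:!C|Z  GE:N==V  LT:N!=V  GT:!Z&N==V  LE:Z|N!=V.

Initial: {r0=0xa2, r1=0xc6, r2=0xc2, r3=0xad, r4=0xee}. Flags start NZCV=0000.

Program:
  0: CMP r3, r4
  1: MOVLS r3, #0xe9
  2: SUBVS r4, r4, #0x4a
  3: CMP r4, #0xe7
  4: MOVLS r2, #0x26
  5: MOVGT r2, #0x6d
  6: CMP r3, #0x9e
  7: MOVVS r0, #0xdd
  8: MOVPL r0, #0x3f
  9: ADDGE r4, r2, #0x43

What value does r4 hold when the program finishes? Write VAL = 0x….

0: ✓ CMP  NZCV=1000
1: ✓ MOVLS  r3←0xe9
2: · SUBVS
3: ✓ CMP  NZCV=0010
4: · MOVLS
5: ✓ MOVGT  r2←0x6d
6: ✓ CMP  NZCV=0010
7: · MOVVS
8: ✓ MOVPL  r0←0x3f
9: ✓ ADDGE  r4←0xb0

VAL = 0xb0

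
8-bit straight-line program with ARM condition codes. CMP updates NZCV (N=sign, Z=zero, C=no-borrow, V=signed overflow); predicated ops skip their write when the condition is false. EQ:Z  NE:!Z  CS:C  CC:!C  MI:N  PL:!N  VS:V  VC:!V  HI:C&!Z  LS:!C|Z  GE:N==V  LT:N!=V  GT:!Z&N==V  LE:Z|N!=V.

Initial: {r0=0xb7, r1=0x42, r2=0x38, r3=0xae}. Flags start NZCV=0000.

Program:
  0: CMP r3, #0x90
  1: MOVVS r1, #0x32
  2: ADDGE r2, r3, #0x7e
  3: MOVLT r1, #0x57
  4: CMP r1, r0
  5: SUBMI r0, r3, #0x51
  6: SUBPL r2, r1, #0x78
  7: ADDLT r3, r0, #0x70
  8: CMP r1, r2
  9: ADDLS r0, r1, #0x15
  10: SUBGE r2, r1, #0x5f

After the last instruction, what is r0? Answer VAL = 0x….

[0] flags=0010 → (cmp)
[1] flags=0010 VS?F → skip
[2] flags=0010 GE?T → r2=0x2c
[3] flags=0010 LT?F → skip
[4] flags=1001 → (cmp)
[5] flags=1001 MI?T → r0=0x5d
[6] flags=1001 PL?F → skip
[7] flags=1001 LT?F → skip
[8] flags=0010 → (cmp)
[9] flags=0010 LS?F → skip
[10] flags=0010 GE?T → r2=0xe3

VAL = 0x5d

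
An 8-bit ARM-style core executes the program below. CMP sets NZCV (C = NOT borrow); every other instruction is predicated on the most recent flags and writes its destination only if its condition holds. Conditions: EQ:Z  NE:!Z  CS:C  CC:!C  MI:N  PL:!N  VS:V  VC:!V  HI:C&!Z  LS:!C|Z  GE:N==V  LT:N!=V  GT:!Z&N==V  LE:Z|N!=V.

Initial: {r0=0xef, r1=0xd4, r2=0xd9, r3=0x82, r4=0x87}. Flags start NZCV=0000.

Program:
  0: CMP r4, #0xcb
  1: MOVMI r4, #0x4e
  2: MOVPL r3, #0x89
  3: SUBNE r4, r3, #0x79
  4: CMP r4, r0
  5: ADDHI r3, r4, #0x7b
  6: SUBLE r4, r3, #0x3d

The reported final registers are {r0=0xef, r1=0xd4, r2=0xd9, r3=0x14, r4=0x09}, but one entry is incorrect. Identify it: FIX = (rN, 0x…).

0: ✓ CMP  NZCV=1000
1: ✓ MOVMI  r4←0x4e
2: · MOVPL
3: ✓ SUBNE  r4←0x09
4: ✓ CMP  NZCV=0000
5: · ADDHI
6: · SUBLE

FIX = (r3, 0x82)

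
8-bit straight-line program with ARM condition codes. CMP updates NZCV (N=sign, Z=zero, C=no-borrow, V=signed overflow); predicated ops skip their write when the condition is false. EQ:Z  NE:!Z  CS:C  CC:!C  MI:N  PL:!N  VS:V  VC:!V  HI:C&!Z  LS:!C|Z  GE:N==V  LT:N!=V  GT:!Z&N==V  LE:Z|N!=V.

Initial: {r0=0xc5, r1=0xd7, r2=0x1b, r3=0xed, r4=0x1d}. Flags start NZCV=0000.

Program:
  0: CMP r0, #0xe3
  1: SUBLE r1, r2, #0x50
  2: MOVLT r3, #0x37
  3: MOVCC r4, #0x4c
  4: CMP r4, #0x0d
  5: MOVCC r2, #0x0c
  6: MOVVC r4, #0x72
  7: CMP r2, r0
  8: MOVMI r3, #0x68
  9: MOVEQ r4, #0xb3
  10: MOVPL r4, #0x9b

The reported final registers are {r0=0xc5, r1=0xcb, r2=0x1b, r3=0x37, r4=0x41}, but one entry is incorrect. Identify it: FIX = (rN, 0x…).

FIX = (r4, 0x9b)

[0] flags=1000 → (cmp)
[1] flags=1000 LE?T → r1=0xcb
[2] flags=1000 LT?T → r3=0x37
[3] flags=1000 CC?T → r4=0x4c
[4] flags=0010 → (cmp)
[5] flags=0010 CC?F → skip
[6] flags=0010 VC?T → r4=0x72
[7] flags=0000 → (cmp)
[8] flags=0000 MI?F → skip
[9] flags=0000 EQ?F → skip
[10] flags=0000 PL?T → r4=0x9b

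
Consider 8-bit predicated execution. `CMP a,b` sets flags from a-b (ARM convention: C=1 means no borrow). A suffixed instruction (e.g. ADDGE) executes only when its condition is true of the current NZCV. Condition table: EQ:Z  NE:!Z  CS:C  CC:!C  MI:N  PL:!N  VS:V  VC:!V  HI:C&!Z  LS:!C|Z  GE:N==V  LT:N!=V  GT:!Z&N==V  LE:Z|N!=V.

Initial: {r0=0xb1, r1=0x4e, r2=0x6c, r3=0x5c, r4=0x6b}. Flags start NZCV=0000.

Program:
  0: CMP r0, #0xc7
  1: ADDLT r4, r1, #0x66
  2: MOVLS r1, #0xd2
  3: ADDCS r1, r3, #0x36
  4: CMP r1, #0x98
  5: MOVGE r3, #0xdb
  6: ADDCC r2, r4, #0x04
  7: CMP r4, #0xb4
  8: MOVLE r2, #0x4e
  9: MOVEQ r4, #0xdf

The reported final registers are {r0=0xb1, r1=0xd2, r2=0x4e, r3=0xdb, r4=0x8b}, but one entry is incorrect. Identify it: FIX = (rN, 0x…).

FIX = (r4, 0xdf)

[0] flags=1000 → (cmp)
[1] flags=1000 LT?T → r4=0xb4
[2] flags=1000 LS?T → r1=0xd2
[3] flags=1000 CS?F → skip
[4] flags=0010 → (cmp)
[5] flags=0010 GE?T → r3=0xdb
[6] flags=0010 CC?F → skip
[7] flags=0110 → (cmp)
[8] flags=0110 LE?T → r2=0x4e
[9] flags=0110 EQ?T → r4=0xdf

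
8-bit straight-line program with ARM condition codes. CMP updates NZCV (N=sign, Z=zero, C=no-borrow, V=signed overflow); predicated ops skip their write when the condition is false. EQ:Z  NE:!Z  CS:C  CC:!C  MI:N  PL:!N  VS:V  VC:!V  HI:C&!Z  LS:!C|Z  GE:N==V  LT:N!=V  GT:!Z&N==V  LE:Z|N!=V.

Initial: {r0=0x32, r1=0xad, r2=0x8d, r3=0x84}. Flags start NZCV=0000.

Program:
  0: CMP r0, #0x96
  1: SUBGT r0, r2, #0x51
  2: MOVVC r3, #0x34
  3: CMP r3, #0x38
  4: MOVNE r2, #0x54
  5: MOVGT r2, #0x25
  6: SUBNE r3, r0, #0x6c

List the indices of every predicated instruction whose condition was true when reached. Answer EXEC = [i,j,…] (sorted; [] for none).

[0] flags=1001 → (cmp)
[1] flags=1001 GT?T → r0=0x3c
[2] flags=1001 VC?F → skip
[3] flags=0011 → (cmp)
[4] flags=0011 NE?T → r2=0x54
[5] flags=0011 GT?F → skip
[6] flags=0011 NE?T → r3=0xd0

EXEC = [1,4,6]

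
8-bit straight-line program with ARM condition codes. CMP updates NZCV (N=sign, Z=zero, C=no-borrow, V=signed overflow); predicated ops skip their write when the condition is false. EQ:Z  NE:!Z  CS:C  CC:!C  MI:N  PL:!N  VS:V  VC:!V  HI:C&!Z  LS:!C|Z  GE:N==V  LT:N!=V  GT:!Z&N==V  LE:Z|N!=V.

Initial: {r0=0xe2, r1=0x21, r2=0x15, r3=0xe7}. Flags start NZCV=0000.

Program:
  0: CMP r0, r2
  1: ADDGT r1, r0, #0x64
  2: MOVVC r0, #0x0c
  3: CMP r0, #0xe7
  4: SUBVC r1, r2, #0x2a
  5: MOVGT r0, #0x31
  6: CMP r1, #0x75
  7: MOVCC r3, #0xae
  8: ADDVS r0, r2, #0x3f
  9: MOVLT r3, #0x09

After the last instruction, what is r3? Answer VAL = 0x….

0: ✓ CMP  NZCV=1010
1: · ADDGT
2: ✓ MOVVC  r0←0x0c
3: ✓ CMP  NZCV=0000
4: ✓ SUBVC  r1←0xeb
5: ✓ MOVGT  r0←0x31
6: ✓ CMP  NZCV=0011
7: · MOVCC
8: ✓ ADDVS  r0←0x54
9: ✓ MOVLT  r3←0x09

VAL = 0x09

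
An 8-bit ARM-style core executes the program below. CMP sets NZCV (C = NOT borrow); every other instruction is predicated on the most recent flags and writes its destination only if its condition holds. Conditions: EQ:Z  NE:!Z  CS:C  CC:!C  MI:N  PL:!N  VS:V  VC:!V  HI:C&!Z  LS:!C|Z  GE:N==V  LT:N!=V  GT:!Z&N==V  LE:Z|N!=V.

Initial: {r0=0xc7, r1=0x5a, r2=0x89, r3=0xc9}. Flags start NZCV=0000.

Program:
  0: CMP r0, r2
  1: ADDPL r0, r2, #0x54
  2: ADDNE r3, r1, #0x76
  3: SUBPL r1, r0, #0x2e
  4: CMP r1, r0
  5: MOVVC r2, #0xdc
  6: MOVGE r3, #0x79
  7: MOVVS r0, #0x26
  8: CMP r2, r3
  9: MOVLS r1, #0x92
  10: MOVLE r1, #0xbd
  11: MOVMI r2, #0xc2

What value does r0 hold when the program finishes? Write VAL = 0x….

[0] flags=0010 → (cmp)
[1] flags=0010 PL?T → r0=0xdd
[2] flags=0010 NE?T → r3=0xd0
[3] flags=0010 PL?T → r1=0xaf
[4] flags=1000 → (cmp)
[5] flags=1000 VC?T → r2=0xdc
[6] flags=1000 GE?F → skip
[7] flags=1000 VS?F → skip
[8] flags=0010 → (cmp)
[9] flags=0010 LS?F → skip
[10] flags=0010 LE?F → skip
[11] flags=0010 MI?F → skip

VAL = 0xdd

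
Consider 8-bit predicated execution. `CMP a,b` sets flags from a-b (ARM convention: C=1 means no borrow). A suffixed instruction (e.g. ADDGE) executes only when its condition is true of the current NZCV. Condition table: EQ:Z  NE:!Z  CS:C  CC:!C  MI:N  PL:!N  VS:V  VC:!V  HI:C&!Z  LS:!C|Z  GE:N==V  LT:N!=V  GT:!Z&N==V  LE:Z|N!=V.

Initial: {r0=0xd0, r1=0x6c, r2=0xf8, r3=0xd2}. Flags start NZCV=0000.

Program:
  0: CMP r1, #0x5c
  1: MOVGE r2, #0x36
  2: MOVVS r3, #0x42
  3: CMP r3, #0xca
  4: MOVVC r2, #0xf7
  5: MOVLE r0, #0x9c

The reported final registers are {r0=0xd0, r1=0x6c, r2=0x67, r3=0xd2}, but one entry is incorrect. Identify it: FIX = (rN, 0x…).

[0] flags=0010 → (cmp)
[1] flags=0010 GE?T → r2=0x36
[2] flags=0010 VS?F → skip
[3] flags=0010 → (cmp)
[4] flags=0010 VC?T → r2=0xf7
[5] flags=0010 LE?F → skip

FIX = (r2, 0xf7)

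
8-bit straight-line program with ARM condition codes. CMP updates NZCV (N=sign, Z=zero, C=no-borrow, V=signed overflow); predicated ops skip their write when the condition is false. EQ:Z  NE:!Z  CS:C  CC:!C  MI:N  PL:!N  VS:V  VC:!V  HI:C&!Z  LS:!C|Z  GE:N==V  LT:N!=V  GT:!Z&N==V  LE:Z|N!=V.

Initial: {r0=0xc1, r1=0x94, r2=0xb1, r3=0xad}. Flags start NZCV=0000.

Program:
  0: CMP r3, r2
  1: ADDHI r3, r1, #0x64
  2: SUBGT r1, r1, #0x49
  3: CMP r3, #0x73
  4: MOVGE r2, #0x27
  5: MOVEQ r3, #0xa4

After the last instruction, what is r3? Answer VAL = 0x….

[0] flags=1000 → (cmp)
[1] flags=1000 HI?F → skip
[2] flags=1000 GT?F → skip
[3] flags=0011 → (cmp)
[4] flags=0011 GE?F → skip
[5] flags=0011 EQ?F → skip

VAL = 0xad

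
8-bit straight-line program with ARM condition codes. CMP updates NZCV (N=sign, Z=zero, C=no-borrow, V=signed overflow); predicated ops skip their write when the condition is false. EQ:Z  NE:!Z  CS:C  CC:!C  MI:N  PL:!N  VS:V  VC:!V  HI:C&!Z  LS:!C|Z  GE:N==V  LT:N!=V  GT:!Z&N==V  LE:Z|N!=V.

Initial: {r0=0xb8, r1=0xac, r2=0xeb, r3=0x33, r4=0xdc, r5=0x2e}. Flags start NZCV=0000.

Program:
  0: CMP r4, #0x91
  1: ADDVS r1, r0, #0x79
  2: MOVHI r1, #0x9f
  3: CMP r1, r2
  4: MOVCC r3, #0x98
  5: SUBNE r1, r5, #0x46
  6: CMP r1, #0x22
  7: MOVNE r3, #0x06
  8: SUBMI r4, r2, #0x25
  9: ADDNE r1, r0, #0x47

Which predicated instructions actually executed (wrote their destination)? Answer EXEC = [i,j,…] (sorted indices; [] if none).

EXEC = [2,4,5,7,8,9]

[0] flags=0010 → (cmp)
[1] flags=0010 VS?F → skip
[2] flags=0010 HI?T → r1=0x9f
[3] flags=1000 → (cmp)
[4] flags=1000 CC?T → r3=0x98
[5] flags=1000 NE?T → r1=0xe8
[6] flags=1010 → (cmp)
[7] flags=1010 NE?T → r3=0x06
[8] flags=1010 MI?T → r4=0xc6
[9] flags=1010 NE?T → r1=0xff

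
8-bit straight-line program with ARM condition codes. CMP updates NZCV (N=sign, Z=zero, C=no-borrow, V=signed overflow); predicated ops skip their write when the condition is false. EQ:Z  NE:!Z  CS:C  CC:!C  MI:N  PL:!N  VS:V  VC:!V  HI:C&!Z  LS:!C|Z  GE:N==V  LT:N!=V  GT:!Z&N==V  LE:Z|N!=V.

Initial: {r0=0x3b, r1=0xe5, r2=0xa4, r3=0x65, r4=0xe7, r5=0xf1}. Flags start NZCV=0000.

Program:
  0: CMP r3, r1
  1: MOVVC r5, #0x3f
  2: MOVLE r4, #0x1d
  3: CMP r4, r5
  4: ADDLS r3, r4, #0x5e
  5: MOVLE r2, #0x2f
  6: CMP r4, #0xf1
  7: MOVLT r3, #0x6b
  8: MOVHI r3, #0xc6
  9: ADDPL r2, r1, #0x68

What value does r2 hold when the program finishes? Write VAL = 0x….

0: ✓ CMP  NZCV=1001
1: · MOVVC
2: · MOVLE
3: ✓ CMP  NZCV=1000
4: ✓ ADDLS  r3←0x45
5: ✓ MOVLE  r2←0x2f
6: ✓ CMP  NZCV=1000
7: ✓ MOVLT  r3←0x6b
8: · MOVHI
9: · ADDPL

VAL = 0x2f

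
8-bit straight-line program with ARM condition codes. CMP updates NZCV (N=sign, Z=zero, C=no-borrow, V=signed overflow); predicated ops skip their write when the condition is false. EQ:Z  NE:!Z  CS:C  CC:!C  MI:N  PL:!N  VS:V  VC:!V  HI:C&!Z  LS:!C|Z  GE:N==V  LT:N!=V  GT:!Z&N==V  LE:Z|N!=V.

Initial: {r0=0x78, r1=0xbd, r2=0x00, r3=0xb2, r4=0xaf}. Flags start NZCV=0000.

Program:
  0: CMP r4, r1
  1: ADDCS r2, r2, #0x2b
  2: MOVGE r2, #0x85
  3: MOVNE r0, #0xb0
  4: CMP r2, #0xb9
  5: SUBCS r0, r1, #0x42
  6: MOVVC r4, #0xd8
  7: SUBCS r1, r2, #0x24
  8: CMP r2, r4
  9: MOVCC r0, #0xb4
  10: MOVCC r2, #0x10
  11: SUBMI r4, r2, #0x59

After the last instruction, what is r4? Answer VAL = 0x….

0: ✓ CMP  NZCV=1000
1: · ADDCS
2: · MOVGE
3: ✓ MOVNE  r0←0xb0
4: ✓ CMP  NZCV=0000
5: · SUBCS
6: ✓ MOVVC  r4←0xd8
7: · SUBCS
8: ✓ CMP  NZCV=0000
9: ✓ MOVCC  r0←0xb4
10: ✓ MOVCC  r2←0x10
11: · SUBMI

VAL = 0xd8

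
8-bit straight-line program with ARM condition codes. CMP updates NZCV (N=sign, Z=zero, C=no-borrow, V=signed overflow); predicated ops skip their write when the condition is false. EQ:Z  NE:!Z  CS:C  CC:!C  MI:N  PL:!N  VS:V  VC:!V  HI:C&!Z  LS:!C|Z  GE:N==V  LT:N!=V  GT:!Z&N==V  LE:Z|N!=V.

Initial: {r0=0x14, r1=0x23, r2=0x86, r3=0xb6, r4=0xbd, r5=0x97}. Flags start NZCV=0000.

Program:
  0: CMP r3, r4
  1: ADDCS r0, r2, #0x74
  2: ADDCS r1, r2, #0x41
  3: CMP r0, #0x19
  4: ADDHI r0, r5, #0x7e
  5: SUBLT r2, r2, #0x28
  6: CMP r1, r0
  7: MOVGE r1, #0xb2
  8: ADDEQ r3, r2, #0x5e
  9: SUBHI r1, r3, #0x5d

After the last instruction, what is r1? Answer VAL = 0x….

VAL = 0x59

0: ✓ CMP  NZCV=1000
1: · ADDCS
2: · ADDCS
3: ✓ CMP  NZCV=1000
4: · ADDHI
5: ✓ SUBLT  r2←0x5e
6: ✓ CMP  NZCV=0010
7: ✓ MOVGE  r1←0xb2
8: · ADDEQ
9: ✓ SUBHI  r1←0x59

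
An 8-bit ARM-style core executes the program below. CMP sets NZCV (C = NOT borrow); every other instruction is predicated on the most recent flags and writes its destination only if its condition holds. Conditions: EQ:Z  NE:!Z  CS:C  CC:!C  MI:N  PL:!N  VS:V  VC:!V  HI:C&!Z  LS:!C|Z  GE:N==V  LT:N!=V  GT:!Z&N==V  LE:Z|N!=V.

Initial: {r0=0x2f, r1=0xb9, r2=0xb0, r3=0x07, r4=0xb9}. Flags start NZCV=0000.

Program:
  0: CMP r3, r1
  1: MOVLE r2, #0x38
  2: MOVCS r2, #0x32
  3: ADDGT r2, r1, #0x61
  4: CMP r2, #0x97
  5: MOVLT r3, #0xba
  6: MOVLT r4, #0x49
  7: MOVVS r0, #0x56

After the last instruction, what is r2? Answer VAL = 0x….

0: ✓ CMP  NZCV=0000
1: · MOVLE
2: · MOVCS
3: ✓ ADDGT  r2←0x1a
4: ✓ CMP  NZCV=1001
5: · MOVLT
6: · MOVLT
7: ✓ MOVVS  r0←0x56

VAL = 0x1a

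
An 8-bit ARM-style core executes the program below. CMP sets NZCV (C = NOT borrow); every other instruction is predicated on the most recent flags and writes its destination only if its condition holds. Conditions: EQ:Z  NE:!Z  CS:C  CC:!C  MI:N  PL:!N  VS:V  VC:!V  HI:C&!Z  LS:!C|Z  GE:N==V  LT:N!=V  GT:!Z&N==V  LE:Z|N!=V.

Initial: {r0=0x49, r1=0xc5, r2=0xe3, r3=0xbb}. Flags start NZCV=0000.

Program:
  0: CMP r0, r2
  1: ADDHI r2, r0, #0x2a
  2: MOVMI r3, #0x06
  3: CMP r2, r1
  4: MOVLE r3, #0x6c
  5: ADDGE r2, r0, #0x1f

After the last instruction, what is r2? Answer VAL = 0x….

VAL = 0x68

[0] flags=0000 → (cmp)
[1] flags=0000 HI?F → skip
[2] flags=0000 MI?F → skip
[3] flags=0010 → (cmp)
[4] flags=0010 LE?F → skip
[5] flags=0010 GE?T → r2=0x68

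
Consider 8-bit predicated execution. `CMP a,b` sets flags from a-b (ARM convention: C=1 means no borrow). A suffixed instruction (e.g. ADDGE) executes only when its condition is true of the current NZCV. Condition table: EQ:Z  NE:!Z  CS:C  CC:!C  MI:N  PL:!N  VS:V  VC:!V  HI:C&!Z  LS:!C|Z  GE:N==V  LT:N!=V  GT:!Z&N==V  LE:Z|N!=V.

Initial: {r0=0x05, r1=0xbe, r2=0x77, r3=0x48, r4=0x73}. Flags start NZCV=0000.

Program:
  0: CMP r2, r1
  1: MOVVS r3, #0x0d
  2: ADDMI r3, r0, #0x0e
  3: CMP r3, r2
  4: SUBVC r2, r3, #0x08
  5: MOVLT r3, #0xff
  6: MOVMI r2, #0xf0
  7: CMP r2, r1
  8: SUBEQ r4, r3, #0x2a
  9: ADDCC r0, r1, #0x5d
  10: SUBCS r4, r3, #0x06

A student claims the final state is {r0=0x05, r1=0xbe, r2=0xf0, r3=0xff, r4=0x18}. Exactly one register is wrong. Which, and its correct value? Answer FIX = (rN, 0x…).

FIX = (r4, 0xf9)

[0] flags=1001 → (cmp)
[1] flags=1001 VS?T → r3=0x0d
[2] flags=1001 MI?T → r3=0x13
[3] flags=1000 → (cmp)
[4] flags=1000 VC?T → r2=0x0b
[5] flags=1000 LT?T → r3=0xff
[6] flags=1000 MI?T → r2=0xf0
[7] flags=0010 → (cmp)
[8] flags=0010 EQ?F → skip
[9] flags=0010 CC?F → skip
[10] flags=0010 CS?T → r4=0xf9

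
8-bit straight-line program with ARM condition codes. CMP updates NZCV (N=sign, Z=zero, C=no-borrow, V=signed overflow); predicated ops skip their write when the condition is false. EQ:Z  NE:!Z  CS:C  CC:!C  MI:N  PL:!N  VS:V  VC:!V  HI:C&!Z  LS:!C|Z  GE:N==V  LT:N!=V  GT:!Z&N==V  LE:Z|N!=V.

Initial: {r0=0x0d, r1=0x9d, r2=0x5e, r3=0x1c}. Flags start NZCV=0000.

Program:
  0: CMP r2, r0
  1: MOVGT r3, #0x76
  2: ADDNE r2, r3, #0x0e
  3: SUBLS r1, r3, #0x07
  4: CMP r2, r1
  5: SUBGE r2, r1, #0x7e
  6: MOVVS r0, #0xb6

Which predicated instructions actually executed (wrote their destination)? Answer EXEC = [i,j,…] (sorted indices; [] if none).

EXEC = [1,2]

[0] flags=0010 → (cmp)
[1] flags=0010 GT?T → r3=0x76
[2] flags=0010 NE?T → r2=0x84
[3] flags=0010 LS?F → skip
[4] flags=1000 → (cmp)
[5] flags=1000 GE?F → skip
[6] flags=1000 VS?F → skip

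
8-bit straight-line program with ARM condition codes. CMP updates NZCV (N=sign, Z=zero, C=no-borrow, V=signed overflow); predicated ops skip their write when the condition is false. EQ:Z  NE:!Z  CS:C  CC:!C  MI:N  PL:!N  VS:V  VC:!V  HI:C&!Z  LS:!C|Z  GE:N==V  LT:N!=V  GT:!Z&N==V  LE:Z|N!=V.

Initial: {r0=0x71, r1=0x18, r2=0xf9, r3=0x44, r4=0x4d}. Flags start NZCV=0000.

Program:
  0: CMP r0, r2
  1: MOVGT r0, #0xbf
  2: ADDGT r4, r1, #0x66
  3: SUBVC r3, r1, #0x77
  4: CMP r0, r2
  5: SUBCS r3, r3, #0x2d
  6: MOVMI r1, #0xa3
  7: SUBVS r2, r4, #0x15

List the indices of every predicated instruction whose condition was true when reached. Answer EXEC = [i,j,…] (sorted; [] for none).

EXEC = [1,2,3,6]

0: ✓ CMP  NZCV=0000
1: ✓ MOVGT  r0←0xbf
2: ✓ ADDGT  r4←0x7e
3: ✓ SUBVC  r3←0xa1
4: ✓ CMP  NZCV=1000
5: · SUBCS
6: ✓ MOVMI  r1←0xa3
7: · SUBVS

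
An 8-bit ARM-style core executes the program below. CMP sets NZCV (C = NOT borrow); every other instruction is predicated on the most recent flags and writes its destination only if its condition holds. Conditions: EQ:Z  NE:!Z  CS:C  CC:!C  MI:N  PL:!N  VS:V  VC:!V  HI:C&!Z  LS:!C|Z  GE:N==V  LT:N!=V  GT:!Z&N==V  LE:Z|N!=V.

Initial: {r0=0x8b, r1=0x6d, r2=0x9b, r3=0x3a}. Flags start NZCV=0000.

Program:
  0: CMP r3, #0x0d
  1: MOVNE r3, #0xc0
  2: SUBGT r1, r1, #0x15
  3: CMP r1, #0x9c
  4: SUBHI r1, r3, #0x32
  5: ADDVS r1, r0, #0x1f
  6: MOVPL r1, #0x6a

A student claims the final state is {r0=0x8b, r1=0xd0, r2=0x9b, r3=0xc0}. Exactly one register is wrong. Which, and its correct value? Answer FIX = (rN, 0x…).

FIX = (r1, 0xaa)

0: ✓ CMP  NZCV=0010
1: ✓ MOVNE  r3←0xc0
2: ✓ SUBGT  r1←0x58
3: ✓ CMP  NZCV=1001
4: · SUBHI
5: ✓ ADDVS  r1←0xaa
6: · MOVPL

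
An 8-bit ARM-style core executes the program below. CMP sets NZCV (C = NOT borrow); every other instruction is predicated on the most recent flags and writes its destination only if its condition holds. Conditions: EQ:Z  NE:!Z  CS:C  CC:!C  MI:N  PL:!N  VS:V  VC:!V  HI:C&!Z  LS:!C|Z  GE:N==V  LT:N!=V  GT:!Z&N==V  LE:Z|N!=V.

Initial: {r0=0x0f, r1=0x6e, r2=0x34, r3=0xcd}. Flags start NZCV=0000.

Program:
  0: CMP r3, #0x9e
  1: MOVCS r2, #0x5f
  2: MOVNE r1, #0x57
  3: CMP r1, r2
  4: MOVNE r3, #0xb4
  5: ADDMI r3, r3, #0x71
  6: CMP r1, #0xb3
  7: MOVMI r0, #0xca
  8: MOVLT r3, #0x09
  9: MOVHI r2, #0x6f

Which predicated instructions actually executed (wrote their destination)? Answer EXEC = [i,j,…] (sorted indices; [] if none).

0: ✓ CMP  NZCV=0010
1: ✓ MOVCS  r2←0x5f
2: ✓ MOVNE  r1←0x57
3: ✓ CMP  NZCV=1000
4: ✓ MOVNE  r3←0xb4
5: ✓ ADDMI  r3←0x25
6: ✓ CMP  NZCV=1001
7: ✓ MOVMI  r0←0xca
8: · MOVLT
9: · MOVHI

EXEC = [1,2,4,5,7]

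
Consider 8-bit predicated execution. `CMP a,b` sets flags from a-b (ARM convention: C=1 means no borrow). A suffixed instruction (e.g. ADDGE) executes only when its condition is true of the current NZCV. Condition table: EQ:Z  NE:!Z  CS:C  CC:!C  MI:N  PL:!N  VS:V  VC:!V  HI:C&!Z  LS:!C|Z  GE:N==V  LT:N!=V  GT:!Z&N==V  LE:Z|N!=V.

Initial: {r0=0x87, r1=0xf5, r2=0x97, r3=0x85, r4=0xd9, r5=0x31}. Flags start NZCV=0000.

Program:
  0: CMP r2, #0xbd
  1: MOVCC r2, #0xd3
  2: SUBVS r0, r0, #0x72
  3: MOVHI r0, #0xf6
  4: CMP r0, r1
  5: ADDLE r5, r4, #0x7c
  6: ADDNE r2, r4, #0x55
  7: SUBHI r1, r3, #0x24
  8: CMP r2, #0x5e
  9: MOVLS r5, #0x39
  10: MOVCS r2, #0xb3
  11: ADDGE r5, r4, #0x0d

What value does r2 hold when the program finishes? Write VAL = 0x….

VAL = 0x2e

0: ✓ CMP  NZCV=1000
1: ✓ MOVCC  r2←0xd3
2: · SUBVS
3: · MOVHI
4: ✓ CMP  NZCV=1000
5: ✓ ADDLE  r5←0x55
6: ✓ ADDNE  r2←0x2e
7: · SUBHI
8: ✓ CMP  NZCV=1000
9: ✓ MOVLS  r5←0x39
10: · MOVCS
11: · ADDGE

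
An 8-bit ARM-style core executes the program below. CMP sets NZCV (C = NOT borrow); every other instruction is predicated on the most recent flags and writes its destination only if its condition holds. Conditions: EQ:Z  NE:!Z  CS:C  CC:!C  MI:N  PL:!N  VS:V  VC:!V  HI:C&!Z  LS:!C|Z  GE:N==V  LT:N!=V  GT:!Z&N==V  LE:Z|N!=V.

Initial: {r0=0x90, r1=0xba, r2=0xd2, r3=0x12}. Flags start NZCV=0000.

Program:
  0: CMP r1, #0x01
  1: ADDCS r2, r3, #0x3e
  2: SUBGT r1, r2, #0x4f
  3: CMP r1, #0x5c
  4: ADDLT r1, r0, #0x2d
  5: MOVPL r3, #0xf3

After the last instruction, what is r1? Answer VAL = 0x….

VAL = 0xbd

[0] flags=1010 → (cmp)
[1] flags=1010 CS?T → r2=0x50
[2] flags=1010 GT?F → skip
[3] flags=0011 → (cmp)
[4] flags=0011 LT?T → r1=0xbd
[5] flags=0011 PL?T → r3=0xf3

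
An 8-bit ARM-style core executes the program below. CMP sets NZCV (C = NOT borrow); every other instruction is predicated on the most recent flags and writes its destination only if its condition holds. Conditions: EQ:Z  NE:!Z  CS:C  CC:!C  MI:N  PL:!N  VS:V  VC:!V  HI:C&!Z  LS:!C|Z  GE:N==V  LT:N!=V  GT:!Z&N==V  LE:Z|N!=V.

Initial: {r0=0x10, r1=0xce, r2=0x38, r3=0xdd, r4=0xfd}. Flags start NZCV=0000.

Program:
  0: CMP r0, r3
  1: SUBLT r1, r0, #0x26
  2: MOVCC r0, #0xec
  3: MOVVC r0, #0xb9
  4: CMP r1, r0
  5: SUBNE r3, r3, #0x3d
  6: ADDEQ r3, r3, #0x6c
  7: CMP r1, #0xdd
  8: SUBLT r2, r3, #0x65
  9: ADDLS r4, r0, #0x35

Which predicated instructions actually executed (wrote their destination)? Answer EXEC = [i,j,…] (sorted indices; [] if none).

0: ✓ CMP  NZCV=0000
1: · SUBLT
2: ✓ MOVCC  r0←0xec
3: ✓ MOVVC  r0←0xb9
4: ✓ CMP  NZCV=0010
5: ✓ SUBNE  r3←0xa0
6: · ADDEQ
7: ✓ CMP  NZCV=1000
8: ✓ SUBLT  r2←0x3b
9: ✓ ADDLS  r4←0xee

EXEC = [2,3,5,8,9]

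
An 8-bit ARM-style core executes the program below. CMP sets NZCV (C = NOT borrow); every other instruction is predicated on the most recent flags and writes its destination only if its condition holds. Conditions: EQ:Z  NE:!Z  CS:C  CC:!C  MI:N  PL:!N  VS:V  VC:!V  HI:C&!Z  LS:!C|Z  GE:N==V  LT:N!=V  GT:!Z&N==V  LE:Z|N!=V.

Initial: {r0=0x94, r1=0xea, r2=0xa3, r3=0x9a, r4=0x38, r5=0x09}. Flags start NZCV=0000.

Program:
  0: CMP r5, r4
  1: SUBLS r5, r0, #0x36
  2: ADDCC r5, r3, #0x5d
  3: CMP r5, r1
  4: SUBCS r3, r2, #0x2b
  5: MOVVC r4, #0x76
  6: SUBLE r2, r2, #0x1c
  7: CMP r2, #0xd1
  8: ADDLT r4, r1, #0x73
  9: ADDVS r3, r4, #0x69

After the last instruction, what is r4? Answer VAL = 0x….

VAL = 0x5d

0: ✓ CMP  NZCV=1000
1: ✓ SUBLS  r5←0x5e
2: ✓ ADDCC  r5←0xf7
3: ✓ CMP  NZCV=0010
4: ✓ SUBCS  r3←0x78
5: ✓ MOVVC  r4←0x76
6: · SUBLE
7: ✓ CMP  NZCV=1000
8: ✓ ADDLT  r4←0x5d
9: · ADDVS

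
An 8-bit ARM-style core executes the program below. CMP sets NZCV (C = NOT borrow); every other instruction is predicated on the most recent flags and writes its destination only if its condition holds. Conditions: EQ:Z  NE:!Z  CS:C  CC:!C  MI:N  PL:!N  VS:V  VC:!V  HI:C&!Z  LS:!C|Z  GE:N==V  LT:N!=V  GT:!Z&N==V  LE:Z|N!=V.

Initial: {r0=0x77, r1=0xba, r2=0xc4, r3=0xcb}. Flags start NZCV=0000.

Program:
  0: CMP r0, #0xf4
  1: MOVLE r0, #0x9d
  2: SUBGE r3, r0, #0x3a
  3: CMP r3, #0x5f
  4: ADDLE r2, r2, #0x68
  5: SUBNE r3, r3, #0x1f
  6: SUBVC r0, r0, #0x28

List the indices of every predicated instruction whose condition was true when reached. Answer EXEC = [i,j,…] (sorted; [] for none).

[0] flags=1001 → (cmp)
[1] flags=1001 LE?F → skip
[2] flags=1001 GE?T → r3=0x3d
[3] flags=1000 → (cmp)
[4] flags=1000 LE?T → r2=0x2c
[5] flags=1000 NE?T → r3=0x1e
[6] flags=1000 VC?T → r0=0x4f

EXEC = [2,4,5,6]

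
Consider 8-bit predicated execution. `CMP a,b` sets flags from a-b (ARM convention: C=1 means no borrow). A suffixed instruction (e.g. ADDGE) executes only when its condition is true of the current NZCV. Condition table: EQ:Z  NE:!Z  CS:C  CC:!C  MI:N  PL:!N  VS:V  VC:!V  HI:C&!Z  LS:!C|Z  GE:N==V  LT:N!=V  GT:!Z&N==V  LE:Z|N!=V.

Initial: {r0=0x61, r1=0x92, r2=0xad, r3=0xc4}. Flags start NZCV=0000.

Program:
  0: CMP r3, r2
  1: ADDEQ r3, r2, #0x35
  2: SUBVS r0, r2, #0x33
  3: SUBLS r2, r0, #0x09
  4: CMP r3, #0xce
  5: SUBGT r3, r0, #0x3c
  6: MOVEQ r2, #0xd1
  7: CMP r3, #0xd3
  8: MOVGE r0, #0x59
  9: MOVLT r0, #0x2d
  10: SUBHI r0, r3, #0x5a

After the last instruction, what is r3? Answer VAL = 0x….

VAL = 0xc4

0: ✓ CMP  NZCV=0010
1: · ADDEQ
2: · SUBVS
3: · SUBLS
4: ✓ CMP  NZCV=1000
5: · SUBGT
6: · MOVEQ
7: ✓ CMP  NZCV=1000
8: · MOVGE
9: ✓ MOVLT  r0←0x2d
10: · SUBHI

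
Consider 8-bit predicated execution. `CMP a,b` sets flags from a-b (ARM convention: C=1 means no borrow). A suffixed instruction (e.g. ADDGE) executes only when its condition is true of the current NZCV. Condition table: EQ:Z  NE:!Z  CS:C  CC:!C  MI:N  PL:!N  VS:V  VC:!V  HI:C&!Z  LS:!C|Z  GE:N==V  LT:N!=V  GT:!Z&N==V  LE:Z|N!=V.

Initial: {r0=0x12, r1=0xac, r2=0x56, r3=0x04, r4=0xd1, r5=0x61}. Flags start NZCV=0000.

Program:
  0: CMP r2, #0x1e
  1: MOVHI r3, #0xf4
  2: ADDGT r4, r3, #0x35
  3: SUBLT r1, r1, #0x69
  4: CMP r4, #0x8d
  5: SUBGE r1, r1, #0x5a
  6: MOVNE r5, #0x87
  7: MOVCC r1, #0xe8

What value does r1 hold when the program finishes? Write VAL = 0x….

VAL = 0xe8

0: ✓ CMP  NZCV=0010
1: ✓ MOVHI  r3←0xf4
2: ✓ ADDGT  r4←0x29
3: · SUBLT
4: ✓ CMP  NZCV=1001
5: ✓ SUBGE  r1←0x52
6: ✓ MOVNE  r5←0x87
7: ✓ MOVCC  r1←0xe8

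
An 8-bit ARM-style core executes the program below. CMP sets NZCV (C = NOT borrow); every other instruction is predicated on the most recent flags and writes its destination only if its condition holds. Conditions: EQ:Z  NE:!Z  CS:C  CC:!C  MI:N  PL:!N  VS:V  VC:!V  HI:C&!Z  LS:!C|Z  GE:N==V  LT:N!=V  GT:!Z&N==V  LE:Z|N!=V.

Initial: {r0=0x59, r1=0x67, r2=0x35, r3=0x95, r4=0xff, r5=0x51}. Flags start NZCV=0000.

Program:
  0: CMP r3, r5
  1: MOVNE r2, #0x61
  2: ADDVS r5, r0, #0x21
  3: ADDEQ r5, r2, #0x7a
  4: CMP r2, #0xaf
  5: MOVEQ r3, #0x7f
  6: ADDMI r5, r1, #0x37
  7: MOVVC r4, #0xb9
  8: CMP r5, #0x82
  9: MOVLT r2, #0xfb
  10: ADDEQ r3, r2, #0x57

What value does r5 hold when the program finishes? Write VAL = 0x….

0: ✓ CMP  NZCV=0011
1: ✓ MOVNE  r2←0x61
2: ✓ ADDVS  r5←0x7a
3: · ADDEQ
4: ✓ CMP  NZCV=1001
5: · MOVEQ
6: ✓ ADDMI  r5←0x9e
7: · MOVVC
8: ✓ CMP  NZCV=0010
9: · MOVLT
10: · ADDEQ

VAL = 0x9e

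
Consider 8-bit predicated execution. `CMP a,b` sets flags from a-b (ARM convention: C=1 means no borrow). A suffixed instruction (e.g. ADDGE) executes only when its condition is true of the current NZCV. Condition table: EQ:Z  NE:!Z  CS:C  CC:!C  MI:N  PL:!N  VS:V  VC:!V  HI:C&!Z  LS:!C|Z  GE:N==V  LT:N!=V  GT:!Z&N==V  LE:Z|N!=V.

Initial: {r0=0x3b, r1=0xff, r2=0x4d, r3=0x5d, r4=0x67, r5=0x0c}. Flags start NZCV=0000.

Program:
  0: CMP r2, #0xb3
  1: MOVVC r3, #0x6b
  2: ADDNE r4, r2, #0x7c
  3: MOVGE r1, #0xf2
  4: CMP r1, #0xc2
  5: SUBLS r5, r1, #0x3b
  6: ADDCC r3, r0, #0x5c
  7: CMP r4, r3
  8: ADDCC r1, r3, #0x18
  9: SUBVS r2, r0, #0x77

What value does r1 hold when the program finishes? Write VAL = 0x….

VAL = 0xf2

[0] flags=1001 → (cmp)
[1] flags=1001 VC?F → skip
[2] flags=1001 NE?T → r4=0xc9
[3] flags=1001 GE?T → r1=0xf2
[4] flags=0010 → (cmp)
[5] flags=0010 LS?F → skip
[6] flags=0010 CC?F → skip
[7] flags=0011 → (cmp)
[8] flags=0011 CC?F → skip
[9] flags=0011 VS?T → r2=0xc4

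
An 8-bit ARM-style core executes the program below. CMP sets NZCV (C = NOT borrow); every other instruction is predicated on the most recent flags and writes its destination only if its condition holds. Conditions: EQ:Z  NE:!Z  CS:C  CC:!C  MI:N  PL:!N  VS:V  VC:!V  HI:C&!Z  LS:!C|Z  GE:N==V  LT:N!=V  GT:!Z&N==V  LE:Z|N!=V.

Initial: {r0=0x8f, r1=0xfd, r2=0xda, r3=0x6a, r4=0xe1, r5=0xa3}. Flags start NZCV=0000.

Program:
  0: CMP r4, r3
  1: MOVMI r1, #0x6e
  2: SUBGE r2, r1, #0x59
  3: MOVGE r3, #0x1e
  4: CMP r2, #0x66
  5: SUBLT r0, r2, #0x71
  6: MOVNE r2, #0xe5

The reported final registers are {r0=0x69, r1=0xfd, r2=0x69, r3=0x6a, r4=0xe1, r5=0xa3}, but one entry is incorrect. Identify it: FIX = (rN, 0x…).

FIX = (r2, 0xe5)

[0] flags=0011 → (cmp)
[1] flags=0011 MI?F → skip
[2] flags=0011 GE?F → skip
[3] flags=0011 GE?F → skip
[4] flags=0011 → (cmp)
[5] flags=0011 LT?T → r0=0x69
[6] flags=0011 NE?T → r2=0xe5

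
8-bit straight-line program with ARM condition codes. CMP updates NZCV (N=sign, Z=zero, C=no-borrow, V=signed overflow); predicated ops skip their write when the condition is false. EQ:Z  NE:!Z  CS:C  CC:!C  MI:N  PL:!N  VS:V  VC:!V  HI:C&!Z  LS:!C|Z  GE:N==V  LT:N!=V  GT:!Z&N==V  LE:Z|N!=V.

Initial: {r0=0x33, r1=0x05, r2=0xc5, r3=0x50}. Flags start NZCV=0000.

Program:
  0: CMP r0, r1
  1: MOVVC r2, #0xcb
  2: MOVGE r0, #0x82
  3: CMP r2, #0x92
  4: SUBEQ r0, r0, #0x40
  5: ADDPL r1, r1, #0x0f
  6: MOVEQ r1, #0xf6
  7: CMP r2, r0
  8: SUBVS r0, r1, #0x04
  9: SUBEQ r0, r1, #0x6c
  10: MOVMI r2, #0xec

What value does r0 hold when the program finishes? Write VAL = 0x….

VAL = 0x82

0: ✓ CMP  NZCV=0010
1: ✓ MOVVC  r2←0xcb
2: ✓ MOVGE  r0←0x82
3: ✓ CMP  NZCV=0010
4: · SUBEQ
5: ✓ ADDPL  r1←0x14
6: · MOVEQ
7: ✓ CMP  NZCV=0010
8: · SUBVS
9: · SUBEQ
10: · MOVMI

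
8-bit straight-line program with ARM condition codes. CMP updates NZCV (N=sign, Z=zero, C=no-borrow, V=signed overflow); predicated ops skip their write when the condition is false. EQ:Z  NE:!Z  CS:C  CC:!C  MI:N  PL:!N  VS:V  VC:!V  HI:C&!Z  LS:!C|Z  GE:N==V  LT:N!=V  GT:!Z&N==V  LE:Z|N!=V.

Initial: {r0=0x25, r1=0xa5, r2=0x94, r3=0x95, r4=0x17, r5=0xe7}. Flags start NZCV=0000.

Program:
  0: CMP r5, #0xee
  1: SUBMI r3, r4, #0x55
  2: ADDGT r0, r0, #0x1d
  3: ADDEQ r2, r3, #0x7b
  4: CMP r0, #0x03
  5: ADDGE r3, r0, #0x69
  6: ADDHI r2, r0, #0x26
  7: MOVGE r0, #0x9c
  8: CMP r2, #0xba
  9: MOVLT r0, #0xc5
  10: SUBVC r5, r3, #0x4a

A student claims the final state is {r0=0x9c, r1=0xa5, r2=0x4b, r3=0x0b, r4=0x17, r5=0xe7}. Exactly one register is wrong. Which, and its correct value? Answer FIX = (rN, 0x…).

FIX = (r3, 0x8e)

0: ✓ CMP  NZCV=1000
1: ✓ SUBMI  r3←0xc2
2: · ADDGT
3: · ADDEQ
4: ✓ CMP  NZCV=0010
5: ✓ ADDGE  r3←0x8e
6: ✓ ADDHI  r2←0x4b
7: ✓ MOVGE  r0←0x9c
8: ✓ CMP  NZCV=1001
9: · MOVLT
10: · SUBVC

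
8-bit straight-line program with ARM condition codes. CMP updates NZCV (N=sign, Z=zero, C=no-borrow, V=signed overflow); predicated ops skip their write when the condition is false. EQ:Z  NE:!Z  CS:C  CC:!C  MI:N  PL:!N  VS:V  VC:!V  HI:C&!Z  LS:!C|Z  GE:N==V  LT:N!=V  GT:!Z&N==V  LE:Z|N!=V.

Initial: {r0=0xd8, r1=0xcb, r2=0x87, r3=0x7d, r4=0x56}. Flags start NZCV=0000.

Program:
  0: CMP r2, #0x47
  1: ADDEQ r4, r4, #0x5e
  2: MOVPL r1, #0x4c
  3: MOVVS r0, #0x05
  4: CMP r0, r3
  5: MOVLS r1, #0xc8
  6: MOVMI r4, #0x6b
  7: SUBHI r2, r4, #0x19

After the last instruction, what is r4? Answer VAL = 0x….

0: ✓ CMP  NZCV=0011
1: · ADDEQ
2: ✓ MOVPL  r1←0x4c
3: ✓ MOVVS  r0←0x05
4: ✓ CMP  NZCV=1000
5: ✓ MOVLS  r1←0xc8
6: ✓ MOVMI  r4←0x6b
7: · SUBHI

VAL = 0x6b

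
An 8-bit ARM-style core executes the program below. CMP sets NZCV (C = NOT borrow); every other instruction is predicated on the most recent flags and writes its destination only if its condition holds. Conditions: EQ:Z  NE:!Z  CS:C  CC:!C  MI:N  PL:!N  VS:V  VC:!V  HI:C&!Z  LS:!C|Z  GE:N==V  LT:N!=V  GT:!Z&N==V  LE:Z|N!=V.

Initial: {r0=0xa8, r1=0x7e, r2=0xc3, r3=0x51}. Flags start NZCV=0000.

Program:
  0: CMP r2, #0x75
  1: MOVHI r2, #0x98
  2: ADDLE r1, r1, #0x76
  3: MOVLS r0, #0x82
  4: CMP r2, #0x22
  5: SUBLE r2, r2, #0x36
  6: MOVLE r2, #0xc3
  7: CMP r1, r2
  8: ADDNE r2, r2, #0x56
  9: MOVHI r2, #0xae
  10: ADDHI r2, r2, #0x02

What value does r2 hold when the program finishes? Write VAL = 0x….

0: ✓ CMP  NZCV=0011
1: ✓ MOVHI  r2←0x98
2: ✓ ADDLE  r1←0xf4
3: · MOVLS
4: ✓ CMP  NZCV=0011
5: ✓ SUBLE  r2←0x62
6: ✓ MOVLE  r2←0xc3
7: ✓ CMP  NZCV=0010
8: ✓ ADDNE  r2←0x19
9: ✓ MOVHI  r2←0xae
10: ✓ ADDHI  r2←0xb0

VAL = 0xb0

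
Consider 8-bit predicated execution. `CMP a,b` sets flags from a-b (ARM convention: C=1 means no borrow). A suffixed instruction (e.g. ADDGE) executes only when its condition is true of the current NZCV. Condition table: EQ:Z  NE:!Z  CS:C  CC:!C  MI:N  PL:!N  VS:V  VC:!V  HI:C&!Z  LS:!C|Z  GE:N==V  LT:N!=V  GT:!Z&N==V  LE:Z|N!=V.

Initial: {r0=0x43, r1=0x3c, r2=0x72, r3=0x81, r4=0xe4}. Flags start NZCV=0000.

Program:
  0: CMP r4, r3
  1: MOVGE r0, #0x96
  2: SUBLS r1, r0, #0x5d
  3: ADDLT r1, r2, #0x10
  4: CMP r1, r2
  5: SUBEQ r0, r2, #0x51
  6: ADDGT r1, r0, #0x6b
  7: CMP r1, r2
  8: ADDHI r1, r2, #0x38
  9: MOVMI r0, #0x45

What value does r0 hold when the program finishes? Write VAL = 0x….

[0] flags=0010 → (cmp)
[1] flags=0010 GE?T → r0=0x96
[2] flags=0010 LS?F → skip
[3] flags=0010 LT?F → skip
[4] flags=1000 → (cmp)
[5] flags=1000 EQ?F → skip
[6] flags=1000 GT?F → skip
[7] flags=1000 → (cmp)
[8] flags=1000 HI?F → skip
[9] flags=1000 MI?T → r0=0x45

VAL = 0x45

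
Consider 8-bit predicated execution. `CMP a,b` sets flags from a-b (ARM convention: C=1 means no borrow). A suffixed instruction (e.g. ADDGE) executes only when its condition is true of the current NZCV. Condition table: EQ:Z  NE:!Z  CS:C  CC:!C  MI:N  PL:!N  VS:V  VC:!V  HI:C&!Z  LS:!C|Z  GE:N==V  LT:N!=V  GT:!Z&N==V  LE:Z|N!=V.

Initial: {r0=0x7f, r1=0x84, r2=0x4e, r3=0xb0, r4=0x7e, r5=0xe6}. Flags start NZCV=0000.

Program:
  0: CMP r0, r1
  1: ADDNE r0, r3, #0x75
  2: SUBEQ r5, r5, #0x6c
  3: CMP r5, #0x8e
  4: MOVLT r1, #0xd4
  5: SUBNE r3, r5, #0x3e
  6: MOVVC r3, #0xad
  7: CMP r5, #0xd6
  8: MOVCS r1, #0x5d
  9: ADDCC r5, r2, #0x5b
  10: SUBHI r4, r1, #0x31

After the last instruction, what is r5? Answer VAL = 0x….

0: ✓ CMP  NZCV=1001
1: ✓ ADDNE  r0←0x25
2: · SUBEQ
3: ✓ CMP  NZCV=0010
4: · MOVLT
5: ✓ SUBNE  r3←0xa8
6: ✓ MOVVC  r3←0xad
7: ✓ CMP  NZCV=0010
8: ✓ MOVCS  r1←0x5d
9: · ADDCC
10: ✓ SUBHI  r4←0x2c

VAL = 0xe6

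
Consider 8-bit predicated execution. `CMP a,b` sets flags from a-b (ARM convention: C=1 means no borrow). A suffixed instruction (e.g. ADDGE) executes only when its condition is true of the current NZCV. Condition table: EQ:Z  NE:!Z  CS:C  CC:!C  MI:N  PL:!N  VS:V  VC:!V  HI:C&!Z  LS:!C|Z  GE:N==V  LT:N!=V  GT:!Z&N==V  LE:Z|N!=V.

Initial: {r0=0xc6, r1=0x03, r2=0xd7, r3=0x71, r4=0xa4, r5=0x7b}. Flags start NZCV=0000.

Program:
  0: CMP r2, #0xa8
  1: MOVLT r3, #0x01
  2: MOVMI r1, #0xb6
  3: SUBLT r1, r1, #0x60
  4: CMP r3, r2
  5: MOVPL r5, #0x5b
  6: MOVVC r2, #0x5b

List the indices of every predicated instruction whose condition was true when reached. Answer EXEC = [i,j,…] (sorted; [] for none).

0: ✓ CMP  NZCV=0010
1: · MOVLT
2: · MOVMI
3: · SUBLT
4: ✓ CMP  NZCV=1001
5: · MOVPL
6: · MOVVC

EXEC = []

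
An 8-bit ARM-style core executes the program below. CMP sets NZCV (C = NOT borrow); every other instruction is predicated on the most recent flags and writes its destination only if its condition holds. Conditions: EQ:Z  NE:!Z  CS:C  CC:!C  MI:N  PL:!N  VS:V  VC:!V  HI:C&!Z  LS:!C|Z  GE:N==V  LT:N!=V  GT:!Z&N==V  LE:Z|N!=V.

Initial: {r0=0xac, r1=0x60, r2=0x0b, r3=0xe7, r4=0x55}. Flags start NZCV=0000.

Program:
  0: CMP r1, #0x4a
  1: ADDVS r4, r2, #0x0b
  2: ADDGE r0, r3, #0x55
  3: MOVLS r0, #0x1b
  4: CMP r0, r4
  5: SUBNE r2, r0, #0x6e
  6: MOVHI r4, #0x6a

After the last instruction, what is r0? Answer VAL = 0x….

0: ✓ CMP  NZCV=0010
1: · ADDVS
2: ✓ ADDGE  r0←0x3c
3: · MOVLS
4: ✓ CMP  NZCV=1000
5: ✓ SUBNE  r2←0xce
6: · MOVHI

VAL = 0x3c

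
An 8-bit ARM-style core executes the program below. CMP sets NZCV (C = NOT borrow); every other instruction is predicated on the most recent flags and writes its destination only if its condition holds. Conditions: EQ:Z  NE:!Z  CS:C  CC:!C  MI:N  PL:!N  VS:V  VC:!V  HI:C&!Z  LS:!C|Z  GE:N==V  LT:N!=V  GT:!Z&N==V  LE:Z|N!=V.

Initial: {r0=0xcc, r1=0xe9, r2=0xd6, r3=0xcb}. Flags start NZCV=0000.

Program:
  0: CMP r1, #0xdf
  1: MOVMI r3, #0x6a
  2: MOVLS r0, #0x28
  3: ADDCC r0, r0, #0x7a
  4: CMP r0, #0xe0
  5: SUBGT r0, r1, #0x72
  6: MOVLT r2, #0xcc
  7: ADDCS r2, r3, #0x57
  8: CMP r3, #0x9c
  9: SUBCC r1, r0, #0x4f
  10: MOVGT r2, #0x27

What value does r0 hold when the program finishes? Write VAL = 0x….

0: ✓ CMP  NZCV=0010
1: · MOVMI
2: · MOVLS
3: · ADDCC
4: ✓ CMP  NZCV=1000
5: · SUBGT
6: ✓ MOVLT  r2←0xcc
7: · ADDCS
8: ✓ CMP  NZCV=0010
9: · SUBCC
10: ✓ MOVGT  r2←0x27

VAL = 0xcc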